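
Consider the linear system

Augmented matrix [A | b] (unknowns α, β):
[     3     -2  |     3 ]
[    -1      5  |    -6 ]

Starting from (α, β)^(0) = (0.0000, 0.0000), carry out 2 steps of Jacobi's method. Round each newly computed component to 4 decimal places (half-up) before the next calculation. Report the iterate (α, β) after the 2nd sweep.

(0.2000, -1.0000)

Iteration 1:
  α = (3 - (-2)·0.0000) / (3) = 1.0000
  β = (-6 - (-1)·0.0000) / (5) = -1.2000
Iteration 2:
  α = (3 - (-2)·-1.2000) / (3) = 0.2000
  β = (-6 - (-1)·1.0000) / (5) = -1.0000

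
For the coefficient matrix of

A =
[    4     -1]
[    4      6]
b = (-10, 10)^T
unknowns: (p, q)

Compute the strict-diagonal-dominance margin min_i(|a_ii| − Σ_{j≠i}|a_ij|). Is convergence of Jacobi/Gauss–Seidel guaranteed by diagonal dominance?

2

row 1: |4| − (1) = 3
row 2: |6| − (4) = 2
minimum over rows = 2 → strictly diagonally dominant (convergence guaranteed)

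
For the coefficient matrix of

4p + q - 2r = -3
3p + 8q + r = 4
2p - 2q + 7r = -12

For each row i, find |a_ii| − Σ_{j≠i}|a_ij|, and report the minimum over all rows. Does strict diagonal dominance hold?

1

row 1: |4| − (1+2) = 1
row 2: |8| − (3+1) = 4
row 3: |7| − (2+2) = 3
minimum over rows = 1 → strictly diagonally dominant (convergence guaranteed)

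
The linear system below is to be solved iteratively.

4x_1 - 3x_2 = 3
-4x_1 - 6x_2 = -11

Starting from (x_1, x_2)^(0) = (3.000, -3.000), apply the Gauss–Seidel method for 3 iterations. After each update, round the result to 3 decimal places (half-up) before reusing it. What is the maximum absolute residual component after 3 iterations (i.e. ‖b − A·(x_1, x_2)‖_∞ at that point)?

4.373

Iteration 1:
  x_1 = (3 - (-3)·-3.000) / (4) = -1.500
  x_2 = (-11 - (-4)·-1.500) / (-6) = 2.833
Iteration 2:
  x_1 = (3 - (-3)·2.833) / (4) = 2.875
  x_2 = (-11 - (-4)·2.875) / (-6) = -0.083
Iteration 3:
  x_1 = (3 - (-3)·-0.083) / (4) = 0.688
  x_2 = (-11 - (-4)·0.688) / (-6) = 1.375
Residual b − A·x = (4.373, 0.002); ∞-norm = 4.373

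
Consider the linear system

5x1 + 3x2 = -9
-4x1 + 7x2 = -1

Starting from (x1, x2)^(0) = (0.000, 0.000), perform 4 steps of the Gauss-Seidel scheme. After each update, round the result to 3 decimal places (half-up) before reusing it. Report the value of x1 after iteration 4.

Iteration 1:
  x1 = (-9 - (3)·0.000) / (5) = -1.800
  x2 = (-1 - (-4)·-1.800) / (7) = -1.171
Iteration 2:
  x1 = (-9 - (3)·-1.171) / (5) = -1.097
  x2 = (-1 - (-4)·-1.097) / (7) = -0.770
Iteration 3:
  x1 = (-9 - (3)·-0.770) / (5) = -1.338
  x2 = (-1 - (-4)·-1.338) / (7) = -0.907
Iteration 4:
  x1 = (-9 - (3)·-0.907) / (5) = -1.256
  x2 = (-1 - (-4)·-1.256) / (7) = -0.861

-1.256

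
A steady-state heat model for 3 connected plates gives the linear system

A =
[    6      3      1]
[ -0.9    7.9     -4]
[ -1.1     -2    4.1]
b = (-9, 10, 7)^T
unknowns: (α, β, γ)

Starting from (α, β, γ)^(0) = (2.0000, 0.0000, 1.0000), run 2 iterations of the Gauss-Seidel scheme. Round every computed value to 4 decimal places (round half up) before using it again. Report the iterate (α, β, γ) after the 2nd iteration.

(-2.6298, 1.9951, 1.9750)

Iteration 1:
  α = (-9 - (3)·0.0000 - (1)·1.0000) / (6) = -1.6667
  β = (10 - (-0.9)·-1.6667 - (-4)·1.0000) / (7.9) = 1.5823
  γ = (7 - (-1.1)·-1.6667 - (-2)·1.5823) / (4.1) = 2.0320
Iteration 2:
  α = (-9 - (3)·1.5823 - (1)·2.0320) / (6) = -2.6298
  β = (10 - (-0.9)·-2.6298 - (-4)·2.0320) / (7.9) = 1.9951
  γ = (7 - (-1.1)·-2.6298 - (-2)·1.9951) / (4.1) = 1.9750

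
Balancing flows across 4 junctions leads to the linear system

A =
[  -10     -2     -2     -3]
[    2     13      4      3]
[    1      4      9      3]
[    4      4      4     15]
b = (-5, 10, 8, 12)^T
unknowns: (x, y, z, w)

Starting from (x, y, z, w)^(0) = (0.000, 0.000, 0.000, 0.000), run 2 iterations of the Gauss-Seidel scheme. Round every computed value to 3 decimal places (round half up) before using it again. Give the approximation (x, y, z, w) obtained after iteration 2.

(0.154, 0.505, 0.533, 0.482)

Iteration 1:
  x = (-5 - (-2)·0.000 - (-2)·0.000 - (-3)·0.000) / (-10) = 0.500
  y = (10 - (2)·0.500 - (4)·0.000 - (3)·0.000) / (13) = 0.692
  z = (8 - (1)·0.500 - (4)·0.692 - (3)·0.000) / (9) = 0.526
  w = (12 - (4)·0.500 - (4)·0.692 - (4)·0.526) / (15) = 0.342
Iteration 2:
  x = (-5 - (-2)·0.692 - (-2)·0.526 - (-3)·0.342) / (-10) = 0.154
  y = (10 - (2)·0.154 - (4)·0.526 - (3)·0.342) / (13) = 0.505
  z = (8 - (1)·0.154 - (4)·0.505 - (3)·0.342) / (9) = 0.533
  w = (12 - (4)·0.154 - (4)·0.505 - (4)·0.533) / (15) = 0.482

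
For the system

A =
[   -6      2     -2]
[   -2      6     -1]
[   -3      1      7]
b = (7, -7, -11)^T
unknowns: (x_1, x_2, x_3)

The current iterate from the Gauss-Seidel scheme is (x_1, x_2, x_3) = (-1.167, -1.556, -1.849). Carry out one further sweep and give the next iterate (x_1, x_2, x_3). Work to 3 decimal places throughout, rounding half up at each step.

(-1.069, -1.831, -1.768)

One sweep:
  x_1 = (7 - (2)·-1.556 - (-2)·-1.849) / (-6) = -1.069
  x_2 = (-7 - (-2)·-1.069 - (-1)·-1.849) / (6) = -1.831
  x_3 = (-11 - (-3)·-1.069 - (1)·-1.831) / (7) = -1.768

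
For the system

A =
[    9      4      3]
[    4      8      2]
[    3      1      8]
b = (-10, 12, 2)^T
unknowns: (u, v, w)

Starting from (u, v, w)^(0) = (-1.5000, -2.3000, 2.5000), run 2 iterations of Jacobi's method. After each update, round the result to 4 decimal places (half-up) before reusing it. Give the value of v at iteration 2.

Iteration 1:
  u = (-10 - (4)·-2.3000 - (3)·2.5000) / (9) = -0.9222
  v = (12 - (4)·-1.5000 - (2)·2.5000) / (8) = 1.6250
  w = (2 - (3)·-1.5000 - (1)·-2.3000) / (8) = 1.1000
Iteration 2:
  u = (-10 - (4)·1.6250 - (3)·1.1000) / (9) = -2.2000
  v = (12 - (4)·-0.9222 - (2)·1.1000) / (8) = 1.6861
  w = (2 - (3)·-0.9222 - (1)·1.6250) / (8) = 0.3927

1.6861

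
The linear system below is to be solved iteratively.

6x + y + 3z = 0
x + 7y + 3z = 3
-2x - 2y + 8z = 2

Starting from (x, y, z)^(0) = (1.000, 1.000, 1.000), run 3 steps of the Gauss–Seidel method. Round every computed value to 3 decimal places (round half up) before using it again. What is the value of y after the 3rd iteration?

Iteration 1:
  x = (0 - (1)·1.000 - (3)·1.000) / (6) = -0.667
  y = (3 - (1)·-0.667 - (3)·1.000) / (7) = 0.095
  z = (2 - (-2)·-0.667 - (-2)·0.095) / (8) = 0.107
Iteration 2:
  x = (0 - (1)·0.095 - (3)·0.107) / (6) = -0.069
  y = (3 - (1)·-0.069 - (3)·0.107) / (7) = 0.393
  z = (2 - (-2)·-0.069 - (-2)·0.393) / (8) = 0.331
Iteration 3:
  x = (0 - (1)·0.393 - (3)·0.331) / (6) = -0.231
  y = (3 - (1)·-0.231 - (3)·0.331) / (7) = 0.320
  z = (2 - (-2)·-0.231 - (-2)·0.320) / (8) = 0.272

0.320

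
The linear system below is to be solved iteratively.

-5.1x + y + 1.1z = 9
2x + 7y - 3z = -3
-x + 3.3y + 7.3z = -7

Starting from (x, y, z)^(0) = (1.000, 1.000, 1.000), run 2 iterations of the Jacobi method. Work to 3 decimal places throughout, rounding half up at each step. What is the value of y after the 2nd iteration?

Iteration 1:
  x = (9 - (1)·1.000 - (1.1)·1.000) / (-5.1) = -1.353
  y = (-3 - (2)·1.000 - (-3)·1.000) / (7) = -0.286
  z = (-7 - (-1)·1.000 - (3.3)·1.000) / (7.3) = -1.274
Iteration 2:
  x = (9 - (1)·-0.286 - (1.1)·-1.274) / (-5.1) = -2.096
  y = (-3 - (2)·-1.353 - (-3)·-1.274) / (7) = -0.588
  z = (-7 - (-1)·-1.353 - (3.3)·-0.286) / (7.3) = -1.015

-0.588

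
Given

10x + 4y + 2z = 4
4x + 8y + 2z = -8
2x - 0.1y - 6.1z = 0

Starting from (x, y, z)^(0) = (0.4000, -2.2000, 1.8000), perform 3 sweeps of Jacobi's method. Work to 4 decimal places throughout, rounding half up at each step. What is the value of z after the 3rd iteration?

0.3612

Iteration 1:
  x = (4 - (4)·-2.2000 - (2)·1.8000) / (10) = 0.9200
  y = (-8 - (4)·0.4000 - (2)·1.8000) / (8) = -1.6500
  z = (0 - (2)·0.4000 - (-0.1)·-2.2000) / (-6.1) = 0.1672
Iteration 2:
  x = (4 - (4)·-1.6500 - (2)·0.1672) / (10) = 1.0266
  y = (-8 - (4)·0.9200 - (2)·0.1672) / (8) = -1.5018
  z = (0 - (2)·0.9200 - (-0.1)·-1.6500) / (-6.1) = 0.3287
Iteration 3:
  x = (4 - (4)·-1.5018 - (2)·0.3287) / (10) = 0.9350
  y = (-8 - (4)·1.0266 - (2)·0.3287) / (8) = -1.5955
  z = (0 - (2)·1.0266 - (-0.1)·-1.5018) / (-6.1) = 0.3612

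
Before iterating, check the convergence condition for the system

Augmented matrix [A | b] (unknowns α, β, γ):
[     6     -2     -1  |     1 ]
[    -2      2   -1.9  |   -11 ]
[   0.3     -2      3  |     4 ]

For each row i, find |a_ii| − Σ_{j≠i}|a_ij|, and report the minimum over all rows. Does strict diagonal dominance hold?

-1.9

row 1: |6| − (2+1) = 3
row 2: |2| − (2+1.9) = -1.9
row 3: |3| − (0.3+2) = 0.7
minimum over rows = -1.9 → not strictly diagonally dominant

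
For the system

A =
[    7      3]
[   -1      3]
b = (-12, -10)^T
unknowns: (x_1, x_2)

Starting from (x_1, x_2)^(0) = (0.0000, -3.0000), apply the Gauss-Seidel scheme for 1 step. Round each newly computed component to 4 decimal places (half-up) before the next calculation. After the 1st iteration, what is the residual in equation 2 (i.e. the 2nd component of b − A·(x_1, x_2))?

0.0000

Iteration 1:
  x_1 = (-12 - (3)·-3.0000) / (7) = -0.4286
  x_2 = (-10 - (-1)·-0.4286) / (3) = -3.4762
Residual b − A·x = (1.4288, 0.0000)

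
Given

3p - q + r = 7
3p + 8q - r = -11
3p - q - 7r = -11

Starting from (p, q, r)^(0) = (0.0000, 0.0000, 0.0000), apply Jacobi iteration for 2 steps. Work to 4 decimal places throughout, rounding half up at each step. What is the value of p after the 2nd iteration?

1.3512

Iteration 1:
  p = (7 - (-1)·0.0000 - (1)·0.0000) / (3) = 2.3333
  q = (-11 - (3)·0.0000 - (-1)·0.0000) / (8) = -1.3750
  r = (-11 - (3)·0.0000 - (-1)·0.0000) / (-7) = 1.5714
Iteration 2:
  p = (7 - (-1)·-1.3750 - (1)·1.5714) / (3) = 1.3512
  q = (-11 - (3)·2.3333 - (-1)·1.5714) / (8) = -2.0536
  r = (-11 - (3)·2.3333 - (-1)·-1.3750) / (-7) = 2.7678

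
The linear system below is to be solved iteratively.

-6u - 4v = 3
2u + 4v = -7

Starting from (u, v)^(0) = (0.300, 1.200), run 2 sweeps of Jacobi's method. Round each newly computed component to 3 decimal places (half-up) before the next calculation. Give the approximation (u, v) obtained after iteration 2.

(0.767, -1.100)

Iteration 1:
  u = (3 - (-4)·1.200) / (-6) = -1.300
  v = (-7 - (2)·0.300) / (4) = -1.900
Iteration 2:
  u = (3 - (-4)·-1.900) / (-6) = 0.767
  v = (-7 - (2)·-1.300) / (4) = -1.100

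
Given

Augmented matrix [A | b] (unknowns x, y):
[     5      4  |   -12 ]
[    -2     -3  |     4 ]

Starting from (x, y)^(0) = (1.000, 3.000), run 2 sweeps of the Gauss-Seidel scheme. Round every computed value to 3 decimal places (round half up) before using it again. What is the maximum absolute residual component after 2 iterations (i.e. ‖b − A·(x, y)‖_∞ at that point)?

Iteration 1:
  x = (-12 - (4)·3.000) / (5) = -4.800
  y = (4 - (-2)·-4.800) / (-3) = 1.867
Iteration 2:
  x = (-12 - (4)·1.867) / (5) = -3.894
  y = (4 - (-2)·-3.894) / (-3) = 1.263
Residual b − A·x = (2.418, 0.001); ∞-norm = 2.418

2.418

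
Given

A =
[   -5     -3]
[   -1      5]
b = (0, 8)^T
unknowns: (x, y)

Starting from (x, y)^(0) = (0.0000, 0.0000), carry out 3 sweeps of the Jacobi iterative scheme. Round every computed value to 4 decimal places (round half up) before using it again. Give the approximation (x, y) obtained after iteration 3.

(-0.9600, 1.4080)

Iteration 1:
  x = (0 - (-3)·0.0000) / (-5) = 0.0000
  y = (8 - (-1)·0.0000) / (5) = 1.6000
Iteration 2:
  x = (0 - (-3)·1.6000) / (-5) = -0.9600
  y = (8 - (-1)·0.0000) / (5) = 1.6000
Iteration 3:
  x = (0 - (-3)·1.6000) / (-5) = -0.9600
  y = (8 - (-1)·-0.9600) / (5) = 1.4080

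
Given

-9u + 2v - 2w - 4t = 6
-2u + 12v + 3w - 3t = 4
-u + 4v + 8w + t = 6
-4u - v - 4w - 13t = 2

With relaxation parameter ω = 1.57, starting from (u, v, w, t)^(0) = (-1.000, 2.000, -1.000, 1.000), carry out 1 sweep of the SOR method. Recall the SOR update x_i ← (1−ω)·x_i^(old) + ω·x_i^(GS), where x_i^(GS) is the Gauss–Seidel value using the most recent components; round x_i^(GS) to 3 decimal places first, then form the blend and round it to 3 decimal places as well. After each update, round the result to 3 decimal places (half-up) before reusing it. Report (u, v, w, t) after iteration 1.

(-0.127, 0.135, 1.421, -1.452)

Iteration 1:
  u: GS value = (6 - (2)·2.000 - (-2)·-1.000 - (-4)·1.000) / (-9) = -0.444;  u ← (1−ω)·-1.000 + ω·-0.444 = -0.127
  v: GS value = (4 - (-2)·-0.127 - (3)·-1.000 - (-3)·1.000) / (12) = 0.812;  v ← (1−ω)·2.000 + ω·0.812 = 0.135
  w: GS value = (6 - (-1)·-0.127 - (4)·0.135 - (1)·1.000) / (8) = 0.542;  w ← (1−ω)·-1.000 + ω·0.542 = 1.421
  t: GS value = (2 - (-4)·-0.127 - (-1)·0.135 - (-4)·1.421) / (-13) = -0.562;  t ← (1−ω)·1.000 + ω·-0.562 = -1.452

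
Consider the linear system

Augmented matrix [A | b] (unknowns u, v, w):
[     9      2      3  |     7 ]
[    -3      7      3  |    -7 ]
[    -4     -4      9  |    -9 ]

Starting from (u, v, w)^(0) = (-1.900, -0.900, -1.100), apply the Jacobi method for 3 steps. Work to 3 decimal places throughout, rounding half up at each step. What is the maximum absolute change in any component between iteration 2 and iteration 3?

1.050

Iteration 1:
  u = (7 - (2)·-0.900 - (3)·-1.100) / (9) = 1.344
  v = (-7 - (-3)·-1.900 - (3)·-1.100) / (7) = -1.343
  w = (-9 - (-4)·-1.900 - (-4)·-0.900) / (9) = -2.244
Iteration 2:
  u = (7 - (2)·-1.343 - (3)·-2.244) / (9) = 1.824
  v = (-7 - (-3)·1.344 - (3)·-2.244) / (7) = 0.538
  w = (-9 - (-4)·1.344 - (-4)·-1.343) / (9) = -1.000
Iteration 3:
  u = (7 - (2)·0.538 - (3)·-1.000) / (9) = 0.992
  v = (-7 - (-3)·1.824 - (3)·-1.000) / (7) = 0.210
  w = (-9 - (-4)·1.824 - (-4)·0.538) / (9) = 0.050
Change: (-0.832, -0.328, 1.050) → max |·| = 1.050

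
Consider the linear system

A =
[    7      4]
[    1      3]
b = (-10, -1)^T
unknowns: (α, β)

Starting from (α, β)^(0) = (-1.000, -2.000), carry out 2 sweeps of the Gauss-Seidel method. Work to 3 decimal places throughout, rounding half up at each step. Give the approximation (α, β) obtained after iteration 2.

(-1.293, 0.098)

Iteration 1:
  α = (-10 - (4)·-2.000) / (7) = -0.286
  β = (-1 - (1)·-0.286) / (3) = -0.238
Iteration 2:
  α = (-10 - (4)·-0.238) / (7) = -1.293
  β = (-1 - (1)·-1.293) / (3) = 0.098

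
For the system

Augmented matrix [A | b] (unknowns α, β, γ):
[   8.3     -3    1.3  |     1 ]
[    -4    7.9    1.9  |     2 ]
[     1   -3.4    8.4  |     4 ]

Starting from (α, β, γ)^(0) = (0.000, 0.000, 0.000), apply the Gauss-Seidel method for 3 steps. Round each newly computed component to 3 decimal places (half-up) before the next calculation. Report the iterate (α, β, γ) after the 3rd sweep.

Iteration 1:
  α = (1 - (-3)·0.000 - (1.3)·0.000) / (8.3) = 0.120
  β = (2 - (-4)·0.120 - (1.9)·0.000) / (7.9) = 0.314
  γ = (4 - (1)·0.120 - (-3.4)·0.314) / (8.4) = 0.589
Iteration 2:
  α = (1 - (-3)·0.314 - (1.3)·0.589) / (8.3) = 0.142
  β = (2 - (-4)·0.142 - (1.9)·0.589) / (7.9) = 0.183
  γ = (4 - (1)·0.142 - (-3.4)·0.183) / (8.4) = 0.533
Iteration 3:
  α = (1 - (-3)·0.183 - (1.3)·0.533) / (8.3) = 0.103
  β = (2 - (-4)·0.103 - (1.9)·0.533) / (7.9) = 0.177
  γ = (4 - (1)·0.103 - (-3.4)·0.177) / (8.4) = 0.536

(0.103, 0.177, 0.536)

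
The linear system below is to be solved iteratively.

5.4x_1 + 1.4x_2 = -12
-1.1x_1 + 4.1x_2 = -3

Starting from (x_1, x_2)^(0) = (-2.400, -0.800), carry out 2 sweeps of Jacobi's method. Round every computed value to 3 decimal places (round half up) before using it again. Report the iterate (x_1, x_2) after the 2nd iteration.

Iteration 1:
  x_1 = (-12 - (1.4)·-0.800) / (5.4) = -2.015
  x_2 = (-3 - (-1.1)·-2.400) / (4.1) = -1.376
Iteration 2:
  x_1 = (-12 - (1.4)·-1.376) / (5.4) = -1.865
  x_2 = (-3 - (-1.1)·-2.015) / (4.1) = -1.272

(-1.865, -1.272)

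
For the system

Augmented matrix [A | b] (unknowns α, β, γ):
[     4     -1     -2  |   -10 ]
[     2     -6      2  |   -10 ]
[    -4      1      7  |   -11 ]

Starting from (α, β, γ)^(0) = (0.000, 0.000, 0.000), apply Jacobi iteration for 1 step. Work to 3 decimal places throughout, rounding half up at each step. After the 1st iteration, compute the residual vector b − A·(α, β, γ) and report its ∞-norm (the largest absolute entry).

11.670

Iteration 1:
  α = (-10 - (-1)·0.000 - (-2)·0.000) / (4) = -2.500
  β = (-10 - (2)·0.000 - (2)·0.000) / (-6) = 1.667
  γ = (-11 - (-4)·0.000 - (1)·0.000) / (7) = -1.571
Residual b − A·x = (-1.475, 8.144, -11.670); ∞-norm = 11.670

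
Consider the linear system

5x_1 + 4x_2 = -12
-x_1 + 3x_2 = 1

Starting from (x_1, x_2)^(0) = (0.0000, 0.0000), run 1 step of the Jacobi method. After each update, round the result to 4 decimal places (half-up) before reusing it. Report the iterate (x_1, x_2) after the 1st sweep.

Iteration 1:
  x_1 = (-12 - (4)·0.0000) / (5) = -2.4000
  x_2 = (1 - (-1)·0.0000) / (3) = 0.3333

(-2.4000, 0.3333)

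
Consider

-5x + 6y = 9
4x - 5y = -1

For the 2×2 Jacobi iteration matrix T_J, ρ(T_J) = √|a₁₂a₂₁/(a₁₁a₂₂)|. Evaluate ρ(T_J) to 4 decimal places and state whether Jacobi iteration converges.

0.9798

a₁₂a₂₁/(a₁₁a₂₂) = (6)·(4) / ((-5)·(-5)) = 0.960000
ρ = √|0.960000| = √0.960000 = 0.9798
ρ < 1, so Jacobi converges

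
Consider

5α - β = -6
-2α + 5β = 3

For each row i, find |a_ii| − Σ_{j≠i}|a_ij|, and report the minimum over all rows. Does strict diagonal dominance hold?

row 1: |5| − (1) = 4
row 2: |5| − (2) = 3
minimum over rows = 3 → strictly diagonally dominant (convergence guaranteed)

3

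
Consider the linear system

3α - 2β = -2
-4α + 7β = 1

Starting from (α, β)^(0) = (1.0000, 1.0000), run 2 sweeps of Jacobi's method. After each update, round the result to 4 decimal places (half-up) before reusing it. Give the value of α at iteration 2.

Iteration 1:
  α = (-2 - (-2)·1.0000) / (3) = 0.0000
  β = (1 - (-4)·1.0000) / (7) = 0.7143
Iteration 2:
  α = (-2 - (-2)·0.7143) / (3) = -0.1905
  β = (1 - (-4)·0.0000) / (7) = 0.1429

-0.1905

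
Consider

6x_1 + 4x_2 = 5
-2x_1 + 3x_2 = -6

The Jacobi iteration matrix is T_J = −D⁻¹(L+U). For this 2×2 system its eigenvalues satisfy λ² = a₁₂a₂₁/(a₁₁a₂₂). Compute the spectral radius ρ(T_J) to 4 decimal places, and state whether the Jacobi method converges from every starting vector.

a₁₂a₂₁/(a₁₁a₂₂) = (4)·(-2) / ((6)·(3)) = -0.444444
ρ = √|-0.444444| = √0.444444 = 0.6667
ρ < 1, so Jacobi converges

0.6667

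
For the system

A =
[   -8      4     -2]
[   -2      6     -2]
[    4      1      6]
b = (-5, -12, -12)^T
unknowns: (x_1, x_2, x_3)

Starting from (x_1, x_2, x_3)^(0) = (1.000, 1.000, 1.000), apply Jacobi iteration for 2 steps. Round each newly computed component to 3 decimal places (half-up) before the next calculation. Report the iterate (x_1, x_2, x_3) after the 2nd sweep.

(0.667, -2.653, -2.361)

Iteration 1:
  x_1 = (-5 - (4)·1.000 - (-2)·1.000) / (-8) = 0.875
  x_2 = (-12 - (-2)·1.000 - (-2)·1.000) / (6) = -1.333
  x_3 = (-12 - (4)·1.000 - (1)·1.000) / (6) = -2.833
Iteration 2:
  x_1 = (-5 - (4)·-1.333 - (-2)·-2.833) / (-8) = 0.667
  x_2 = (-12 - (-2)·0.875 - (-2)·-2.833) / (6) = -2.653
  x_3 = (-12 - (4)·0.875 - (1)·-1.333) / (6) = -2.361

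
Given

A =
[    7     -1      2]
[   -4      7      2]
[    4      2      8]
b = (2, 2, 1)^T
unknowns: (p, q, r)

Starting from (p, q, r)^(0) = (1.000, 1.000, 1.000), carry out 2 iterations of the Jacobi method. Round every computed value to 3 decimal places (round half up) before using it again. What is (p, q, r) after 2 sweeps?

(0.546, 0.546, -0.089)

Iteration 1:
  p = (2 - (-1)·1.000 - (2)·1.000) / (7) = 0.143
  q = (2 - (-4)·1.000 - (2)·1.000) / (7) = 0.571
  r = (1 - (4)·1.000 - (2)·1.000) / (8) = -0.625
Iteration 2:
  p = (2 - (-1)·0.571 - (2)·-0.625) / (7) = 0.546
  q = (2 - (-4)·0.143 - (2)·-0.625) / (7) = 0.546
  r = (1 - (4)·0.143 - (2)·0.571) / (8) = -0.089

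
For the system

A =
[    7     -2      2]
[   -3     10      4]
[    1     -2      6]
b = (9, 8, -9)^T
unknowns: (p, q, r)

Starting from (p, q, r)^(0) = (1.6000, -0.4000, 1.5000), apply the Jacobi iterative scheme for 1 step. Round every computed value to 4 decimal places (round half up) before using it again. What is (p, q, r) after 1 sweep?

(0.7429, 0.6800, -1.9000)

Iteration 1:
  p = (9 - (-2)·-0.4000 - (2)·1.5000) / (7) = 0.7429
  q = (8 - (-3)·1.6000 - (4)·1.5000) / (10) = 0.6800
  r = (-9 - (1)·1.6000 - (-2)·-0.4000) / (6) = -1.9000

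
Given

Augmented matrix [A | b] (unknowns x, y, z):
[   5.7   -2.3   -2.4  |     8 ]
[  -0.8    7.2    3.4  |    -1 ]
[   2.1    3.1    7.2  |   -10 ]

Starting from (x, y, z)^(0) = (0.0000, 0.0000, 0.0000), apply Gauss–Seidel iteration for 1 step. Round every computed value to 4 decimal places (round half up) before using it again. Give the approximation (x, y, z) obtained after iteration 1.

(1.4035, 0.0171, -1.8056)

Iteration 1:
  x = (8 - (-2.3)·0.0000 - (-2.4)·0.0000) / (5.7) = 1.4035
  y = (-1 - (-0.8)·1.4035 - (3.4)·0.0000) / (7.2) = 0.0171
  z = (-10 - (2.1)·1.4035 - (3.1)·0.0171) / (7.2) = -1.8056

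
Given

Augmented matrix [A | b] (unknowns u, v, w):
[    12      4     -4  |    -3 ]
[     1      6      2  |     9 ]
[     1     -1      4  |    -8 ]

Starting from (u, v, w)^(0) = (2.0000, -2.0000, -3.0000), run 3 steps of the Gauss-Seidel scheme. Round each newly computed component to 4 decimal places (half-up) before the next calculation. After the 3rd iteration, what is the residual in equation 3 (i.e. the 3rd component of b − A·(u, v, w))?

0.0001

Iteration 1:
  u = (-3 - (4)·-2.0000 - (-4)·-3.0000) / (12) = -0.5833
  v = (9 - (1)·-0.5833 - (2)·-3.0000) / (6) = 2.5972
  w = (-8 - (1)·-0.5833 - (-1)·2.5972) / (4) = -1.2049
Iteration 2:
  u = (-3 - (4)·2.5972 - (-4)·-1.2049) / (12) = -1.5174
  v = (9 - (1)·-1.5174 - (2)·-1.2049) / (6) = 2.1545
  w = (-8 - (1)·-1.5174 - (-1)·2.1545) / (4) = -1.0820
Iteration 3:
  u = (-3 - (4)·2.1545 - (-4)·-1.0820) / (12) = -1.3288
  v = (9 - (1)·-1.3288 - (2)·-1.0820) / (6) = 2.0821
  w = (-8 - (1)·-1.3288 - (-1)·2.0821) / (4) = -1.1473
Residual b − A·x = (0.0280, 0.1308, 0.0001)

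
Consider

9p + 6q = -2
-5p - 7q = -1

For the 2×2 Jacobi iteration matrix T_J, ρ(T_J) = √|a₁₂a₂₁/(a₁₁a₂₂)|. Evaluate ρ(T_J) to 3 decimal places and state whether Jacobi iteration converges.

0.690

a₁₂a₂₁/(a₁₁a₂₂) = (6)·(-5) / ((9)·(-7)) = 0.476190
ρ = √|0.476190| = √0.476190 = 0.690
ρ < 1, so Jacobi converges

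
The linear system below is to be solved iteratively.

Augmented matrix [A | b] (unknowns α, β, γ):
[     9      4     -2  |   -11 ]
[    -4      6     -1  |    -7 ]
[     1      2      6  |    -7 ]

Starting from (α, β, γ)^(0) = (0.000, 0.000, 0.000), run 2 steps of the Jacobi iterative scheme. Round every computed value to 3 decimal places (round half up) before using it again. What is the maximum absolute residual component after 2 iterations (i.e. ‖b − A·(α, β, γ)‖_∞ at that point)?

Iteration 1:
  α = (-11 - (4)·0.000 - (-2)·0.000) / (9) = -1.222
  β = (-7 - (-4)·0.000 - (-1)·0.000) / (6) = -1.167
  γ = (-7 - (1)·0.000 - (2)·0.000) / (6) = -1.167
Iteration 2:
  α = (-11 - (4)·-1.167 - (-2)·-1.167) / (9) = -0.963
  β = (-7 - (-4)·-1.222 - (-1)·-1.167) / (6) = -2.176
  γ = (-7 - (1)·-1.222 - (2)·-1.167) / (6) = -0.574
Residual b − A·x = (5.223, 1.630, 1.759); ∞-norm = 5.223

5.223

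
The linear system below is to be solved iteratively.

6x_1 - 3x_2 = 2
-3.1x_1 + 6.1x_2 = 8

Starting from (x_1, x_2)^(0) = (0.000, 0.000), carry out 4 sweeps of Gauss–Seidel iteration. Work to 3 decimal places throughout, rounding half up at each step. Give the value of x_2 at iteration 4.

Iteration 1:
  x_1 = (2 - (-3)·0.000) / (6) = 0.333
  x_2 = (8 - (-3.1)·0.333) / (6.1) = 1.481
Iteration 2:
  x_1 = (2 - (-3)·1.481) / (6) = 1.074
  x_2 = (8 - (-3.1)·1.074) / (6.1) = 1.857
Iteration 3:
  x_1 = (2 - (-3)·1.857) / (6) = 1.262
  x_2 = (8 - (-3.1)·1.262) / (6.1) = 1.953
Iteration 4:
  x_1 = (2 - (-3)·1.953) / (6) = 1.310
  x_2 = (8 - (-3.1)·1.310) / (6.1) = 1.977

1.977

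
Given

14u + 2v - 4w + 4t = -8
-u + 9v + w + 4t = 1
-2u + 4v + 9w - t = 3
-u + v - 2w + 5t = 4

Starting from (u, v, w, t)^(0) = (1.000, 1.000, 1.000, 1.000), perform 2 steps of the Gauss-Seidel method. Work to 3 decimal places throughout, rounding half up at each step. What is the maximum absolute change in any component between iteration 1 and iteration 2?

0.089

Iteration 1:
  u = (-8 - (2)·1.000 - (-4)·1.000 - (4)·1.000) / (14) = -0.714
  v = (1 - (-1)·-0.714 - (1)·1.000 - (4)·1.000) / (9) = -0.524
  w = (3 - (-2)·-0.714 - (4)·-0.524 - (-1)·1.000) / (9) = 0.519
  t = (4 - (-1)·-0.714 - (1)·-0.524 - (-2)·0.519) / (5) = 0.970
Iteration 2:
  u = (-8 - (2)·-0.524 - (-4)·0.519 - (4)·0.970) / (14) = -0.625
  v = (1 - (-1)·-0.625 - (1)·0.519 - (4)·0.970) / (9) = -0.447
  w = (3 - (-2)·-0.625 - (4)·-0.447 - (-1)·0.970) / (9) = 0.501
  t = (4 - (-1)·-0.625 - (1)·-0.447 - (-2)·0.501) / (5) = 0.965
Change: (0.089, 0.077, -0.018, -0.005) → max |·| = 0.089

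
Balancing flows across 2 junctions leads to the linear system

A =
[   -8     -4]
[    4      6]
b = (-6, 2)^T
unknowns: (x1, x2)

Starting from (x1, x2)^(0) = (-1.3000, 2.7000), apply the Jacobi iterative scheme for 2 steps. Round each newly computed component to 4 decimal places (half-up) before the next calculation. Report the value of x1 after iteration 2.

0.1500

Iteration 1:
  x1 = (-6 - (-4)·2.7000) / (-8) = -0.6000
  x2 = (2 - (4)·-1.3000) / (6) = 1.2000
Iteration 2:
  x1 = (-6 - (-4)·1.2000) / (-8) = 0.1500
  x2 = (2 - (4)·-0.6000) / (6) = 0.7333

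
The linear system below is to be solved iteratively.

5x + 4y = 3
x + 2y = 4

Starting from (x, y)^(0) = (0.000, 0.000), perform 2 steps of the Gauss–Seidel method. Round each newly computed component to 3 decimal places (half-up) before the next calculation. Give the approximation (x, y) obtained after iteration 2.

(-0.760, 2.380)

Iteration 1:
  x = (3 - (4)·0.000) / (5) = 0.600
  y = (4 - (1)·0.600) / (2) = 1.700
Iteration 2:
  x = (3 - (4)·1.700) / (5) = -0.760
  y = (4 - (1)·-0.760) / (2) = 2.380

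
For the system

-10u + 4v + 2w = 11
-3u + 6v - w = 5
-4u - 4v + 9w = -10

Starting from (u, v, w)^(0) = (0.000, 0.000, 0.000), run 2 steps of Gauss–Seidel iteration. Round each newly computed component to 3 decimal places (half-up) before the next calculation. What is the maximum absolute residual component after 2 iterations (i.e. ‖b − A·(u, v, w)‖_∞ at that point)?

Iteration 1:
  u = (11 - (4)·0.000 - (2)·0.000) / (-10) = -1.100
  v = (5 - (-3)·-1.100 - (-1)·0.000) / (6) = 0.283
  w = (-10 - (-4)·-1.100 - (-4)·0.283) / (9) = -1.474
Iteration 2:
  u = (11 - (4)·0.283 - (2)·-1.474) / (-10) = -1.282
  v = (5 - (-3)·-1.282 - (-1)·-1.474) / (6) = -0.053
  w = (-10 - (-4)·-1.282 - (-4)·-0.053) / (9) = -1.704
Residual b − A·x = (1.800, -0.232, -0.004); ∞-norm = 1.800

1.800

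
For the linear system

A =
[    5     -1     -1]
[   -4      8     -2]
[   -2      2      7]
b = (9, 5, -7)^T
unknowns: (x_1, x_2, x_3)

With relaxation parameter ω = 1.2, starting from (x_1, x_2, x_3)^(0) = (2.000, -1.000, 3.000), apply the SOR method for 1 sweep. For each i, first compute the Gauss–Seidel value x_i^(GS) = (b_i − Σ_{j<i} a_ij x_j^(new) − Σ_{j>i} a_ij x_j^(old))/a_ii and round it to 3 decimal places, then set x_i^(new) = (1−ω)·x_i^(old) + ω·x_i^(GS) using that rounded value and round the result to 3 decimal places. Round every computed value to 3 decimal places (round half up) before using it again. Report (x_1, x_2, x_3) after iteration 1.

(2.240, 3.194, -2.128)

Iteration 1:
  x_1: GS value = (9 - (-1)·-1.000 - (-1)·3.000) / (5) = 2.200;  x_1 ← (1−ω)·2.000 + ω·2.200 = 2.240
  x_2: GS value = (5 - (-4)·2.240 - (-2)·3.000) / (8) = 2.495;  x_2 ← (1−ω)·-1.000 + ω·2.495 = 3.194
  x_3: GS value = (-7 - (-2)·2.240 - (2)·3.194) / (7) = -1.273;  x_3 ← (1−ω)·3.000 + ω·-1.273 = -2.128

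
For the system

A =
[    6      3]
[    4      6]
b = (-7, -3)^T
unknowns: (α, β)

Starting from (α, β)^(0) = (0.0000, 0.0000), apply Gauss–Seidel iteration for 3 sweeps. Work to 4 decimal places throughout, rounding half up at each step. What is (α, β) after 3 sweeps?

Iteration 1:
  α = (-7 - (3)·0.0000) / (6) = -1.1667
  β = (-3 - (4)·-1.1667) / (6) = 0.2778
Iteration 2:
  α = (-7 - (3)·0.2778) / (6) = -1.3056
  β = (-3 - (4)·-1.3056) / (6) = 0.3704
Iteration 3:
  α = (-7 - (3)·0.3704) / (6) = -1.3519
  β = (-3 - (4)·-1.3519) / (6) = 0.4013

(-1.3519, 0.4013)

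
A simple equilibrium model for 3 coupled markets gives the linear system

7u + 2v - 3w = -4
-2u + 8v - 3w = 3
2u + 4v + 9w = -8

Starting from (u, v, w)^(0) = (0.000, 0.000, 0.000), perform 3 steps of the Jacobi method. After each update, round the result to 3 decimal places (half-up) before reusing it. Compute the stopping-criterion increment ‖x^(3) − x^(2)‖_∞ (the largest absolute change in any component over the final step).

0.321

Iteration 1:
  u = (-4 - (2)·0.000 - (-3)·0.000) / (7) = -0.571
  v = (3 - (-2)·0.000 - (-3)·0.000) / (8) = 0.375
  w = (-8 - (2)·0.000 - (4)·0.000) / (9) = -0.889
Iteration 2:
  u = (-4 - (2)·0.375 - (-3)·-0.889) / (7) = -1.060
  v = (3 - (-2)·-0.571 - (-3)·-0.889) / (8) = -0.101
  w = (-8 - (2)·-0.571 - (4)·0.375) / (9) = -0.929
Iteration 3:
  u = (-4 - (2)·-0.101 - (-3)·-0.929) / (7) = -0.941
  v = (3 - (-2)·-1.060 - (-3)·-0.929) / (8) = -0.238
  w = (-8 - (2)·-1.060 - (4)·-0.101) / (9) = -0.608
Change: (0.119, -0.137, 0.321) → max |·| = 0.321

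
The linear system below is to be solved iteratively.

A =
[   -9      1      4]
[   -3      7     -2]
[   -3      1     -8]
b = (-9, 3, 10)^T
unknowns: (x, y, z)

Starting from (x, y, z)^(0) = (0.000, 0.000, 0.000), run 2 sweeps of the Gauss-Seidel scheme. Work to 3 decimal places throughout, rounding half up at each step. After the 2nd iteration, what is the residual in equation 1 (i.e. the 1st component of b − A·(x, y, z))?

Iteration 1:
  x = (-9 - (1)·0.000 - (4)·0.000) / (-9) = 1.000
  y = (3 - (-3)·1.000 - (-2)·0.000) / (7) = 0.857
  z = (10 - (-3)·1.000 - (1)·0.857) / (-8) = -1.518
Iteration 2:
  x = (-9 - (1)·0.857 - (4)·-1.518) / (-9) = 0.421
  y = (3 - (-3)·0.421 - (-2)·-1.518) / (7) = 0.175
  z = (10 - (-3)·0.421 - (1)·0.175) / (-8) = -1.386
Residual b − A·x = (0.158, 0.266, 0.000)

0.158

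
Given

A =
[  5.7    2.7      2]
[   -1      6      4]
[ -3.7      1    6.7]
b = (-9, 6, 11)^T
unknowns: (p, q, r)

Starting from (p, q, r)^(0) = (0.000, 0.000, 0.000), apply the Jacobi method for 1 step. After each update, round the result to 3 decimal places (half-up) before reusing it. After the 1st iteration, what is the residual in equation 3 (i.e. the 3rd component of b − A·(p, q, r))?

-6.844

Iteration 1:
  p = (-9 - (2.7)·0.000 - (2)·0.000) / (5.7) = -1.579
  q = (6 - (-1)·0.000 - (4)·0.000) / (6) = 1.000
  r = (11 - (-3.7)·0.000 - (1)·0.000) / (6.7) = 1.642
Residual b − A·x = (-5.984, -8.147, -6.844)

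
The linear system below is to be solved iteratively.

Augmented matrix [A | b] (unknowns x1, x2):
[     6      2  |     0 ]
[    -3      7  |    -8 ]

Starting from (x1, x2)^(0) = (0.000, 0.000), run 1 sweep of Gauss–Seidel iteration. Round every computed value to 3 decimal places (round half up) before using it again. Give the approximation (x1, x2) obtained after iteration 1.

Iteration 1:
  x1 = (0 - (2)·0.000) / (6) = 0.000
  x2 = (-8 - (-3)·0.000) / (7) = -1.143

(0.000, -1.143)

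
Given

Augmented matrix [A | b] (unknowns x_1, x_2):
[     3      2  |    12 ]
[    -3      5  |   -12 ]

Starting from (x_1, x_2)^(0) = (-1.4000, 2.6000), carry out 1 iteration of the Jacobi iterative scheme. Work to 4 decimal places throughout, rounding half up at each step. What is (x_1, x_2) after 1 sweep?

(2.2667, -3.2400)

Iteration 1:
  x_1 = (12 - (2)·2.6000) / (3) = 2.2667
  x_2 = (-12 - (-3)·-1.4000) / (5) = -3.2400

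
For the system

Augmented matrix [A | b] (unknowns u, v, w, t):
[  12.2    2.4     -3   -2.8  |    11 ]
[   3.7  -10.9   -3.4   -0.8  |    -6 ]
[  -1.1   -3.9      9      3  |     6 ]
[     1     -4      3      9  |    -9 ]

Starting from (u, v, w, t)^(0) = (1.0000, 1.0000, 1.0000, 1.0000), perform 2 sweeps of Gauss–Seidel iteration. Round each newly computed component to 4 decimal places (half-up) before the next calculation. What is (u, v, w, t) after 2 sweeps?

(0.7109, 0.6486, 1.4081, -1.2601)

Iteration 1:
  u = (11 - (2.4)·1.0000 - (-3)·1.0000 - (-2.8)·1.0000) / (12.2) = 1.1803
  v = (-6 - (3.7)·1.1803 - (-3.4)·1.0000 - (-0.8)·1.0000) / (-10.9) = 0.5658
  w = (6 - (-1.1)·1.1803 - (-3.9)·0.5658 - (3)·1.0000) / (9) = 0.7228
  t = (-9 - (1)·1.1803 - (-4)·0.5658 - (3)·0.7228) / (9) = -1.1206
Iteration 2:
  u = (11 - (2.4)·0.5658 - (-3)·0.7228 - (-2.8)·-1.1206) / (12.2) = 0.7109
  v = (-6 - (3.7)·0.7109 - (-3.4)·0.7228 - (-0.8)·-1.1206) / (-10.9) = 0.6486
  w = (6 - (-1.1)·0.7109 - (-3.9)·0.6486 - (3)·-1.1206) / (9) = 1.4081
  t = (-9 - (1)·0.7109 - (-4)·0.6486 - (3)·1.4081) / (9) = -1.2601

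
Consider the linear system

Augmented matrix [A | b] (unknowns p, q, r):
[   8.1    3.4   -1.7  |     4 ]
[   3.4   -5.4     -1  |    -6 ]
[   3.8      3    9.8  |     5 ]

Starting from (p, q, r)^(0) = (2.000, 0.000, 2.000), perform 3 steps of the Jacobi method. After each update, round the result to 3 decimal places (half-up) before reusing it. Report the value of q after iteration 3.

Iteration 1:
  p = (4 - (3.4)·0.000 - (-1.7)·2.000) / (8.1) = 0.914
  q = (-6 - (3.4)·2.000 - (-1)·2.000) / (-5.4) = 2.000
  r = (5 - (3.8)·2.000 - (3)·0.000) / (9.8) = -0.265
Iteration 2:
  p = (4 - (3.4)·2.000 - (-1.7)·-0.265) / (8.1) = -0.401
  q = (-6 - (3.4)·0.914 - (-1)·-0.265) / (-5.4) = 1.736
  r = (5 - (3.8)·0.914 - (3)·2.000) / (9.8) = -0.456
Iteration 3:
  p = (4 - (3.4)·1.736 - (-1.7)·-0.456) / (8.1) = -0.331
  q = (-6 - (3.4)·-0.401 - (-1)·-0.456) / (-5.4) = 0.943
  r = (5 - (3.8)·-0.401 - (3)·1.736) / (9.8) = 0.134

0.943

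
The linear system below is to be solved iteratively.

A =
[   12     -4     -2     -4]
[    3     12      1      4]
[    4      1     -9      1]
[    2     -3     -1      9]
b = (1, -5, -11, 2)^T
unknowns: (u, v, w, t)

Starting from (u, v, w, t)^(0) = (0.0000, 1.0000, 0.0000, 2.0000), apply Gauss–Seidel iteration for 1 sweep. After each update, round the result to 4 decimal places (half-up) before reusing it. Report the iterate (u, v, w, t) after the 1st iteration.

Iteration 1:
  u = (1 - (-4)·1.0000 - (-2)·0.0000 - (-4)·2.0000) / (12) = 1.0833
  v = (-5 - (3)·1.0833 - (1)·0.0000 - (4)·2.0000) / (12) = -1.3542
  w = (-11 - (4)·1.0833 - (1)·-1.3542 - (1)·2.0000) / (-9) = 1.7754
  t = (2 - (2)·1.0833 - (-3)·-1.3542 - (-1)·1.7754) / (9) = -0.2726

(1.0833, -1.3542, 1.7754, -0.2726)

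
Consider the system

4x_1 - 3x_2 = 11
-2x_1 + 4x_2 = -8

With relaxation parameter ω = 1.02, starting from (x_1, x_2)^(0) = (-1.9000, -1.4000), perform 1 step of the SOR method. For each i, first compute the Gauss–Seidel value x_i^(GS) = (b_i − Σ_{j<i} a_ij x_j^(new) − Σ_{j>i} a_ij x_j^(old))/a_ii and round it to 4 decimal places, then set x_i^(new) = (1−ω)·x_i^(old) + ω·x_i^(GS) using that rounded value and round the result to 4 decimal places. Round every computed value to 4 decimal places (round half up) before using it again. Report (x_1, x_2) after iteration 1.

(1.7720, -1.1083)

Iteration 1:
  x_1: GS value = (11 - (-3)·-1.4000) / (4) = 1.7000;  x_1 ← (1−ω)·-1.9000 + ω·1.7000 = 1.7720
  x_2: GS value = (-8 - (-2)·1.7720) / (4) = -1.1140;  x_2 ← (1−ω)·-1.4000 + ω·-1.1140 = -1.1083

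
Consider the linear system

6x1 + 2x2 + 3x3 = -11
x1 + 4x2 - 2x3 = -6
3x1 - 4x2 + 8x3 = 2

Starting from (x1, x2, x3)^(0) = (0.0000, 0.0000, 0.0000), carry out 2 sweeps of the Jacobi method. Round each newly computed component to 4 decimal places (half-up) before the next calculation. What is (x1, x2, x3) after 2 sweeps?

(-1.4583, -0.9167, 0.1875)

Iteration 1:
  x1 = (-11 - (2)·0.0000 - (3)·0.0000) / (6) = -1.8333
  x2 = (-6 - (1)·0.0000 - (-2)·0.0000) / (4) = -1.5000
  x3 = (2 - (3)·0.0000 - (-4)·0.0000) / (8) = 0.2500
Iteration 2:
  x1 = (-11 - (2)·-1.5000 - (3)·0.2500) / (6) = -1.4583
  x2 = (-6 - (1)·-1.8333 - (-2)·0.2500) / (4) = -0.9167
  x3 = (2 - (3)·-1.8333 - (-4)·-1.5000) / (8) = 0.1875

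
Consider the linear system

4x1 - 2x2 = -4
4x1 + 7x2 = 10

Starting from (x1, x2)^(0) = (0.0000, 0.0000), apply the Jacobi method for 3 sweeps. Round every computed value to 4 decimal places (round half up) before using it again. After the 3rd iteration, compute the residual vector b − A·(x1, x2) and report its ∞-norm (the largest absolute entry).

1.1426

Iteration 1:
  x1 = (-4 - (-2)·0.0000) / (4) = -1.0000
  x2 = (10 - (4)·0.0000) / (7) = 1.4286
Iteration 2:
  x1 = (-4 - (-2)·1.4286) / (4) = -0.2857
  x2 = (10 - (4)·-1.0000) / (7) = 2.0000
Iteration 3:
  x1 = (-4 - (-2)·2.0000) / (4) = 0.0000
  x2 = (10 - (4)·-0.2857) / (7) = 1.5918
Residual b − A·x = (-0.8164, -1.1426); ∞-norm = 1.1426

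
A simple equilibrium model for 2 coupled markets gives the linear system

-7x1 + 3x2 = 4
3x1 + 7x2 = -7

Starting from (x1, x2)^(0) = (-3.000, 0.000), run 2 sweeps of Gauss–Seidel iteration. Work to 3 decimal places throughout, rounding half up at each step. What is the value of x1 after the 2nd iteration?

Iteration 1:
  x1 = (4 - (3)·0.000) / (-7) = -0.571
  x2 = (-7 - (3)·-0.571) / (7) = -0.755
Iteration 2:
  x1 = (4 - (3)·-0.755) / (-7) = -0.895
  x2 = (-7 - (3)·-0.895) / (7) = -0.616

-0.895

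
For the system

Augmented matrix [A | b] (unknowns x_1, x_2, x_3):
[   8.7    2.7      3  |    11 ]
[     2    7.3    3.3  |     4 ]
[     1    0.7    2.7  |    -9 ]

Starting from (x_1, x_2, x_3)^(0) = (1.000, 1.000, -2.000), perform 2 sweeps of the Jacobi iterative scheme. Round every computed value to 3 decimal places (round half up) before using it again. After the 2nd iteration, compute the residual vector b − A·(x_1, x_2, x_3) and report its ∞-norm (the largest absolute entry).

Iteration 1:
  x_1 = (11 - (2.7)·1.000 - (3)·-2.000) / (8.7) = 1.644
  x_2 = (4 - (2)·1.000 - (3.3)·-2.000) / (7.3) = 1.178
  x_3 = (-9 - (1)·1.000 - (0.7)·1.000) / (2.7) = -3.963
Iteration 2:
  x_1 = (11 - (2.7)·1.178 - (3)·-3.963) / (8.7) = 2.265
  x_2 = (4 - (2)·1.644 - (3.3)·-3.963) / (7.3) = 1.889
  x_3 = (-9 - (1)·1.644 - (0.7)·1.178) / (2.7) = -4.248
Residual b − A·x = (-1.062, -0.301, -1.118); ∞-norm = 1.118

1.118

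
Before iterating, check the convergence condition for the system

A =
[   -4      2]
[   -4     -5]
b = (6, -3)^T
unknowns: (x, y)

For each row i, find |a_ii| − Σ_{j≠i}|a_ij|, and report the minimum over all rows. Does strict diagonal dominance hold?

1

row 1: |-4| − (2) = 2
row 2: |-5| − (4) = 1
minimum over rows = 1 → strictly diagonally dominant (convergence guaranteed)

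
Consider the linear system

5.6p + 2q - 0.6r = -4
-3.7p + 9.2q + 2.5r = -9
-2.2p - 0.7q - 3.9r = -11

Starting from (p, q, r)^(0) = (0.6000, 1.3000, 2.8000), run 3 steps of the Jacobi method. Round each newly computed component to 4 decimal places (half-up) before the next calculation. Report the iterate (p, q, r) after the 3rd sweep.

(0.3636, -1.9277, 3.1345)

Iteration 1:
  p = (-4 - (2)·1.3000 - (-0.6)·2.8000) / (5.6) = -0.8786
  q = (-9 - (-3.7)·0.6000 - (2.5)·2.8000) / (9.2) = -1.4978
  r = (-11 - (-2.2)·0.6000 - (-0.7)·1.3000) / (-3.9) = 2.2487
Iteration 2:
  p = (-4 - (2)·-1.4978 - (-0.6)·2.2487) / (5.6) = 0.0616
  q = (-9 - (-3.7)·-0.8786 - (2.5)·2.2487) / (9.2) = -1.9427
  r = (-11 - (-2.2)·-0.8786 - (-0.7)·-1.4978) / (-3.9) = 3.5850
Iteration 3:
  p = (-4 - (2)·-1.9427 - (-0.6)·3.5850) / (5.6) = 0.3636
  q = (-9 - (-3.7)·0.0616 - (2.5)·3.5850) / (9.2) = -1.9277
  r = (-11 - (-2.2)·0.0616 - (-0.7)·-1.9427) / (-3.9) = 3.1345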